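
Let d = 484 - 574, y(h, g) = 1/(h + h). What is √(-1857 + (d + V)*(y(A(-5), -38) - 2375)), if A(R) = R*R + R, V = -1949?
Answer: √1936286810/20 ≈ 2200.2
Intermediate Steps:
A(R) = R + R² (A(R) = R² + R = R + R²)
y(h, g) = 1/(2*h)
d = -90
√(-1857 + (d + V)*(y(A(-5), -38) - 2375)) = √(-1857 + (-90 - 1949)*(1/(2*((-5*(1 - 5)))) - 2375)) = √(-1857 - 2039*(1/(2*((-5*(-4)))) - 2375)) = √(-1857 - 2039*((½)/20 - 2375)) = √(-1857 - 2039*((½)*(1/20) - 2375)) = √(-1857 - 2039*(1/40 - 2375)) = √(-1857 - 2039*(-94999/40)) = √(-1857 + 193702961/40) = √(193628681/40) = √1936286810/20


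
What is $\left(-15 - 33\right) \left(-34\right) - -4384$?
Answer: $6016$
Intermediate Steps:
$\left(-15 - 33\right) \left(-34\right) - -4384 = \left(-48\right) \left(-34\right) + 4384 = 1632 + 4384 = 6016$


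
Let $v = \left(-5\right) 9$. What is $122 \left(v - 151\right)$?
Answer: $-23912$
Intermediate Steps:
$v = -45$
$122 \left(v - 151\right) = 122 \left(-45 - 151\right) = 122 \left(-196\right) = -23912$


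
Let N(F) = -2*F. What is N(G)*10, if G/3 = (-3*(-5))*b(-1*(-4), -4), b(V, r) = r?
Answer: 3600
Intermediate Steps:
G = -180 (G = 3*(-3*(-5)*(-4)) = 3*(15*(-4)) = 3*(-60) = -180)
N(G)*10 = -2*(-180)*10 = 360*10 = 3600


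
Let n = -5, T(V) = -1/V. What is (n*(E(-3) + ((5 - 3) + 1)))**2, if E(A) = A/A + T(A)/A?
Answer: 30625/81 ≈ 378.09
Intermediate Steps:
E(A) = 1 - 1/A**2 (E(A) = A/A + (-1/A)/A = 1 - 1/A**2)
(n*(E(-3) + ((5 - 3) + 1)))**2 = (-5*((1 - 1/(-3)**2) + ((5 - 3) + 1)))**2 = (-5*((1 - 1*1/9) + (2 + 1)))**2 = (-5*((1 - 1/9) + 3))**2 = (-5*(8/9 + 3))**2 = (-5*35/9)**2 = (-175/9)**2 = 30625/81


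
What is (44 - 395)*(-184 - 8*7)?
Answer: 84240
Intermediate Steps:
(44 - 395)*(-184 - 8*7) = -351*(-184 - 56) = -351*(-240) = 84240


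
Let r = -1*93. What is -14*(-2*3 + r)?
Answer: 1386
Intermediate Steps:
r = -93
-14*(-2*3 + r) = -14*(-2*3 - 93) = -14*(-6 - 93) = -14*(-99) = 1386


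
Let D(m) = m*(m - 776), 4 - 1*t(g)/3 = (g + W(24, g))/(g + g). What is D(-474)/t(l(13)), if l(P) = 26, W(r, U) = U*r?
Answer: -395000/17 ≈ -23235.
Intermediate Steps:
t(g) = -51/2 (t(g) = 12 - 3*(g + g*24)/(g + g) = 12 - 3*(g + 24*g)/(2*g) = 12 - 3*25*g*1/(2*g) = 12 - 3*25/2 = 12 - 75/2 = -51/2)
D(m) = m*(-776 + m)
D(-474)/t(l(13)) = (-474*(-776 - 474))/(-51/2) = -474*(-1250)*(-2/51) = 592500*(-2/51) = -395000/17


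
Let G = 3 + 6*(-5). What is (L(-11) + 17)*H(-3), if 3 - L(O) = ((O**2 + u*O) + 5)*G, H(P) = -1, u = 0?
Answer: -3422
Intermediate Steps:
G = -27 (G = 3 - 30 = -27)
L(O) = 138 + 27*O**2 (L(O) = 3 - ((O**2 + 0*O) + 5)*(-27) = 3 - ((O**2 + 0) + 5)*(-27) = 3 - (O**2 + 5)*(-27) = 3 - (5 + O**2)*(-27) = 3 - (-135 - 27*O**2) = 3 + (135 + 27*O**2) = 138 + 27*O**2)
(L(-11) + 17)*H(-3) = ((138 + 27*(-11)**2) + 17)*(-1) = ((138 + 27*121) + 17)*(-1) = ((138 + 3267) + 17)*(-1) = (3405 + 17)*(-1) = 3422*(-1) = -3422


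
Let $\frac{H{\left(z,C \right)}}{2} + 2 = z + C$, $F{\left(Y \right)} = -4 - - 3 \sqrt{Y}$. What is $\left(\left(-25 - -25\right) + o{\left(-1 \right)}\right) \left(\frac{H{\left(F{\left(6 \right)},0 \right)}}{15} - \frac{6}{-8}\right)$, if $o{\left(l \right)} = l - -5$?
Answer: $- \frac{1}{5} + \frac{8 \sqrt{6}}{5} \approx 3.7192$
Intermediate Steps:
$o{\left(l \right)} = 5 + l$ ($o{\left(l \right)} = l + 5 = 5 + l$)
$F{\left(Y \right)} = -4 + 3 \sqrt{Y}$
$H{\left(z,C \right)} = -4 + 2 C + 2 z$ ($H{\left(z,C \right)} = -4 + 2 \left(z + C\right) = -4 + 2 \left(C + z\right) = -4 + \left(2 C + 2 z\right) = -4 + 2 C + 2 z$)
$\left(\left(-25 - -25\right) + o{\left(-1 \right)}\right) \left(\frac{H{\left(F{\left(6 \right)},0 \right)}}{15} - \frac{6}{-8}\right) = \left(\left(-25 - -25\right) + \left(5 - 1\right)\right) \left(\frac{-4 + 2 \cdot 0 + 2 \left(-4 + 3 \sqrt{6}\right)}{15} - \frac{6}{-8}\right) = \left(\left(-25 + 25\right) + 4\right) \left(\left(-4 + 0 - \left(8 - 6 \sqrt{6}\right)\right) \frac{1}{15} - - \frac{3}{4}\right) = \left(0 + 4\right) \left(\left(-12 + 6 \sqrt{6}\right) \frac{1}{15} + \frac{3}{4}\right) = 4 \left(\left(- \frac{4}{5} + \frac{2 \sqrt{6}}{5}\right) + \frac{3}{4}\right) = 4 \left(- \frac{1}{20} + \frac{2 \sqrt{6}}{5}\right) = - \frac{1}{5} + \frac{8 \sqrt{6}}{5}$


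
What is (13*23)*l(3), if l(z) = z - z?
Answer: 0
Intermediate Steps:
l(z) = 0
(13*23)*l(3) = (13*23)*0 = 299*0 = 0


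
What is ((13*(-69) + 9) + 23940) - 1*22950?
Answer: 102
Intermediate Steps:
((13*(-69) + 9) + 23940) - 1*22950 = ((-897 + 9) + 23940) - 22950 = (-888 + 23940) - 22950 = 23052 - 22950 = 102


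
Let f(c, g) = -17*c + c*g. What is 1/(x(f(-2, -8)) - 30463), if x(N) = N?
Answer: -1/30413 ≈ -3.2881e-5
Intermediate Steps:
1/(x(f(-2, -8)) - 30463) = 1/(-2*(-17 - 8) - 30463) = 1/(-2*(-25) - 30463) = 1/(50 - 30463) = 1/(-30413) = -1/30413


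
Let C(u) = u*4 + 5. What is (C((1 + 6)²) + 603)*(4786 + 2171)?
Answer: 5593428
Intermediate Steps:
C(u) = 5 + 4*u (C(u) = 4*u + 5 = 5 + 4*u)
(C((1 + 6)²) + 603)*(4786 + 2171) = ((5 + 4*(1 + 6)²) + 603)*(4786 + 2171) = ((5 + 4*7²) + 603)*6957 = ((5 + 4*49) + 603)*6957 = ((5 + 196) + 603)*6957 = (201 + 603)*6957 = 804*6957 = 5593428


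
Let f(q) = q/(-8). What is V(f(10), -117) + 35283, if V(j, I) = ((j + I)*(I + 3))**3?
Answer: 19597830423945/8 ≈ 2.4497e+12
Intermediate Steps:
f(q) = -q/8 (f(q) = q*(-1/8) = -q/8)
V(j, I) = (3 + I)**3*(I + j)**3 (V(j, I) = ((I + j)*(3 + I))**3 = ((3 + I)*(I + j))**3 = (3 + I)**3*(I + j)**3)
V(f(10), -117) + 35283 = (3 - 117)**3*(-117 - 1/8*10)**3 + 35283 = (-114)**3*(-117 - 5/4)**3 + 35283 = -1481544*(-473/4)**3 + 35283 = -1481544*(-105823817/64) + 35283 = 19597830141681/8 + 35283 = 19597830423945/8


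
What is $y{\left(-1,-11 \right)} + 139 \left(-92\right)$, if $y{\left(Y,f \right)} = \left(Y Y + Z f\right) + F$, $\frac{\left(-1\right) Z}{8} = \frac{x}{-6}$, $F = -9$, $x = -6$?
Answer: $-12708$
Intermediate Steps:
$Z = -8$ ($Z = - 8 \left(- \frac{6}{-6}\right) = - 8 \left(\left(-6\right) \left(- \frac{1}{6}\right)\right) = \left(-8\right) 1 = -8$)
$y{\left(Y,f \right)} = -9 + Y^{2} - 8 f$ ($y{\left(Y,f \right)} = \left(Y Y - 8 f\right) - 9 = \left(Y^{2} - 8 f\right) - 9 = -9 + Y^{2} - 8 f$)
$y{\left(-1,-11 \right)} + 139 \left(-92\right) = \left(-9 + \left(-1\right)^{2} - -88\right) + 139 \left(-92\right) = \left(-9 + 1 + 88\right) - 12788 = 80 - 12788 = -12708$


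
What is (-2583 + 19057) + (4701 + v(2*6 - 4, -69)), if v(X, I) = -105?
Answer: 21070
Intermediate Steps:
(-2583 + 19057) + (4701 + v(2*6 - 4, -69)) = (-2583 + 19057) + (4701 - 105) = 16474 + 4596 = 21070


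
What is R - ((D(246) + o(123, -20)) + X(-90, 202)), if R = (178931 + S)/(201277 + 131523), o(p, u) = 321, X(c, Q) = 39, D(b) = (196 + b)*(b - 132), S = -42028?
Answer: -1299138269/25600 ≈ -50748.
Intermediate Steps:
D(b) = (-132 + b)*(196 + b) (D(b) = (196 + b)*(-132 + b) = (-132 + b)*(196 + b))
R = 10531/25600 (R = (178931 - 42028)/(201277 + 131523) = 136903/332800 = 136903*(1/332800) = 10531/25600 ≈ 0.41137)
R - ((D(246) + o(123, -20)) + X(-90, 202)) = 10531/25600 - (((-25872 + 246² + 64*246) + 321) + 39) = 10531/25600 - (((-25872 + 60516 + 15744) + 321) + 39) = 10531/25600 - ((50388 + 321) + 39) = 10531/25600 - (50709 + 39) = 10531/25600 - 1*50748 = 10531/25600 - 50748 = -1299138269/25600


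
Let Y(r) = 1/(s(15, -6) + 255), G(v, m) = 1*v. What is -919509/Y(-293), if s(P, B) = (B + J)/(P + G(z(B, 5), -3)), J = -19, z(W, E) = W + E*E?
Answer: -7949155305/34 ≈ -2.3380e+8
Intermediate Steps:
z(W, E) = W + E²
G(v, m) = v
s(P, B) = (-19 + B)/(25 + B + P) (s(P, B) = (B - 19)/(P + (B + 5²)) = (-19 + B)/(P + (B + 25)) = (-19 + B)/(P + (25 + B)) = (-19 + B)/(25 + B + P))
Y(r) = 34/8645 (Y(r) = 1/((-19 - 6)/(25 - 6 + 15) + 255) = 1/(-25/34 + 255) = 1/(8645/34) = 34/8645)
-919509/Y(-293) = -919509/34/8645 = -919509*8645/34 = -7949155305/34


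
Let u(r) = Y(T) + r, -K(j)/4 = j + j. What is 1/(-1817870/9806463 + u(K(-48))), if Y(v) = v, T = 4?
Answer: 9806463/3803089774 ≈ 0.0025786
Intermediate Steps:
K(j) = -8*j (K(j) = -4*(j + j) = -8*j)
u(r) = 4 + r
1/(-1817870/9806463 + u(K(-48))) = 1/(-1817870/9806463 + (4 - 8*(-48))) = 1/(-1817870*1/9806463 + (4 + 384)) = 1/(-1817870/9806463 + 388) = 1/(3803089774/9806463) = 9806463/3803089774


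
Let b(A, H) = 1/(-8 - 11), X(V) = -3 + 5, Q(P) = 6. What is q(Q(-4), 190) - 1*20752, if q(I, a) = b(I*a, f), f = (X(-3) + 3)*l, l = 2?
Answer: -394289/19 ≈ -20752.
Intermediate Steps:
X(V) = 2
f = 10 (f = (2 + 3)*2 = 5*2 = 10)
b(A, H) = -1/19 (b(A, H) = 1/(-19) = -1/19)
q(I, a) = -1/19
q(Q(-4), 190) - 1*20752 = -1/19 - 1*20752 = -1/19 - 20752 = -394289/19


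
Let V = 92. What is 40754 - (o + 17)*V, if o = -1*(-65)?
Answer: 33210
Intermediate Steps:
o = 65
40754 - (o + 17)*V = 40754 - (65 + 17)*92 = 40754 - 82*92 = 40754 - 1*7544 = 40754 - 7544 = 33210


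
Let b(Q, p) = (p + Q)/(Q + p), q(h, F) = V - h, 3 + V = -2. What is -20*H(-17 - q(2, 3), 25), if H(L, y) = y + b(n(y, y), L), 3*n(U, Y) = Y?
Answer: -520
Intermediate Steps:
V = -5 (V = -3 - 2 = -5)
n(U, Y) = Y/3
q(h, F) = -5 - h
b(Q, p) = 1 (b(Q, p) = (Q + p)/(Q + p) = 1)
H(L, y) = 1 + y (H(L, y) = y + 1 = 1 + y)
-20*H(-17 - q(2, 3), 25) = -20*(1 + 25) = -20*26 = -520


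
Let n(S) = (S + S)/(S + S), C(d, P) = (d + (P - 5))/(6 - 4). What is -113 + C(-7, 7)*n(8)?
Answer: -231/2 ≈ -115.50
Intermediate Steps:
C(d, P) = -5/2 + P/2 + d/2 (C(d, P) = (d + (-5 + P))/2 = (-5 + P + d)*(1/2) = -5/2 + P/2 + d/2)
n(S) = 1 (n(S) = (2*S)/((2*S)) = (2*S)*(1/(2*S)) = 1)
-113 + C(-7, 7)*n(8) = -113 + (-5/2 + (1/2)*7 + (1/2)*(-7))*1 = -113 + (-5/2 + 7/2 - 7/2)*1 = -113 - 5/2*1 = -113 - 5/2 = -231/2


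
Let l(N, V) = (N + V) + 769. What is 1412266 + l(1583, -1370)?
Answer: 1413248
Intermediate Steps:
l(N, V) = 769 + N + V
1412266 + l(1583, -1370) = 1412266 + (769 + 1583 - 1370) = 1412266 + 982 = 1413248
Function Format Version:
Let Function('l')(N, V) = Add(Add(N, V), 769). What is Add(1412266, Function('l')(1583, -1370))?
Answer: 1413248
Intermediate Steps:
Function('l')(N, V) = Add(769, N, V)
Add(1412266, Function('l')(1583, -1370)) = Add(1412266, Add(769, 1583, -1370)) = Add(1412266, 982) = 1413248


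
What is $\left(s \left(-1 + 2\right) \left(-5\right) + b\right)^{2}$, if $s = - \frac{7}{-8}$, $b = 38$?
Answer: $\frac{72361}{64} \approx 1130.6$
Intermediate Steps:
$s = \frac{7}{8}$ ($s = \left(-7\right) \left(- \frac{1}{8}\right) = \frac{7}{8} \approx 0.875$)
$\left(s \left(-1 + 2\right) \left(-5\right) + b\right)^{2} = \left(\frac{7 \left(-1 + 2\right) \left(-5\right)}{8} + 38\right)^{2} = \left(\frac{7 \cdot 1 \left(-5\right)}{8} + 38\right)^{2} = \left(\frac{7}{8} \left(-5\right) + 38\right)^{2} = \left(- \frac{35}{8} + 38\right)^{2} = \left(\frac{269}{8}\right)^{2} = \frac{72361}{64}$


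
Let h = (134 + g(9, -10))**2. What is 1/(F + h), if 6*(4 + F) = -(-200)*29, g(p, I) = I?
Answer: 3/49016 ≈ 6.1205e-5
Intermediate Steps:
F = 2888/3 (F = -4 + (-(-200)*29)/6 = -4 + (-25*(-8)*29)/6 = -4 + (200*29)/6 = -4 + (1/6)*5800 = -4 + 2900/3 = 2888/3 ≈ 962.67)
h = 15376 (h = (134 - 10)**2 = 124**2 = 15376)
1/(F + h) = 1/(2888/3 + 15376) = 1/(49016/3) = 3/49016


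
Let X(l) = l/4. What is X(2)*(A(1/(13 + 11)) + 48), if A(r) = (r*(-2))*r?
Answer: 13823/576 ≈ 23.998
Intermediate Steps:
X(l) = l/4 (X(l) = l*(¼) = l/4)
A(r) = -2*r² (A(r) = (-2*r)*r = -2*r²)
X(2)*(A(1/(13 + 11)) + 48) = ((¼)*2)*(-2/(13 + 11)² + 48) = (-2*(1/24)² + 48)/2 = (-2*1/576 + 48)/2 = (-1/288 + 48)/2 = (½)*(13823/288) = 13823/576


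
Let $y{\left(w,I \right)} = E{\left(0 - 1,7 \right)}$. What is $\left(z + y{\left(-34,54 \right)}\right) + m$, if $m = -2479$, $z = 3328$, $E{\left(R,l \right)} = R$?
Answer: $848$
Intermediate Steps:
$y{\left(w,I \right)} = -1$ ($y{\left(w,I \right)} = 0 - 1 = -1$)
$\left(z + y{\left(-34,54 \right)}\right) + m = \left(3328 - 1\right) - 2479 = 3327 - 2479 = 848$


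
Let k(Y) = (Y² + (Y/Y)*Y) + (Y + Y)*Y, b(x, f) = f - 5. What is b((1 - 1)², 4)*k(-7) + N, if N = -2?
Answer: -142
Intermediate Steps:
b(x, f) = -5 + f
k(Y) = Y + 3*Y² (k(Y) = (Y² + 1*Y) + (2*Y)*Y = (Y² + Y) + 2*Y² = (Y + Y²) + 2*Y² = Y + 3*Y²)
b((1 - 1)², 4)*k(-7) + N = (-5 + 4)*(-7*(1 + 3*(-7))) - 2 = -(-7)*(1 - 21) - 2 = -(-7)*(-20) - 2 = -1*140 - 2 = -140 - 2 = -142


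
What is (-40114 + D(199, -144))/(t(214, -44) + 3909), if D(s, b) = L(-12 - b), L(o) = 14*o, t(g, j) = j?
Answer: -38266/3865 ≈ -9.9007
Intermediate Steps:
D(s, b) = -168 - 14*b (D(s, b) = 14*(-12 - b) = -168 - 14*b)
(-40114 + D(199, -144))/(t(214, -44) + 3909) = (-40114 + (-168 - 14*(-144)))/(-44 + 3909) = (-40114 + (-168 + 2016))/3865 = (-40114 + 1848)*(1/3865) = -38266*1/3865 = -38266/3865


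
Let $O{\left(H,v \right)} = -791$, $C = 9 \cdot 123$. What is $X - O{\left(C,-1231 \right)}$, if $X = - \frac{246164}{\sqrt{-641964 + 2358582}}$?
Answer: $791 - \frac{123082 \sqrt{1716618}}{858309} \approx 603.12$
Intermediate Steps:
$C = 1107$
$X = - \frac{123082 \sqrt{1716618}}{858309}$ ($X = - \frac{246164}{\sqrt{1716618}} = - 246164 \frac{\sqrt{1716618}}{1716618} = - \frac{123082 \sqrt{1716618}}{858309} \approx -187.88$)
$X - O{\left(C,-1231 \right)} = - \frac{123082 \sqrt{1716618}}{858309} - -791 = - \frac{123082 \sqrt{1716618}}{858309} + 791 = 791 - \frac{123082 \sqrt{1716618}}{858309}$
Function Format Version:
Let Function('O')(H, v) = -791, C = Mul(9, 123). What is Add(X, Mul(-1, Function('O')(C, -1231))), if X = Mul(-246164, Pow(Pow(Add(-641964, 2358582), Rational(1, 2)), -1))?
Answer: Add(791, Mul(Rational(-123082, 858309), Pow(1716618, Rational(1, 2)))) ≈ 603.12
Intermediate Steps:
C = 1107
X = Mul(Rational(-123082, 858309), Pow(1716618, Rational(1, 2))) (X = Mul(-246164, Pow(Pow(1716618, Rational(1, 2)), -1)) = Mul(-246164, Mul(Rational(1, 1716618), Pow(1716618, Rational(1, 2)))) = Mul(Rational(-123082, 858309), Pow(1716618, Rational(1, 2))) ≈ -187.88)
Add(X, Mul(-1, Function('O')(C, -1231))) = Add(Mul(Rational(-123082, 858309), Pow(1716618, Rational(1, 2))), Mul(-1, -791)) = Add(Mul(Rational(-123082, 858309), Pow(1716618, Rational(1, 2))), 791) = Add(791, Mul(Rational(-123082, 858309), Pow(1716618, Rational(1, 2))))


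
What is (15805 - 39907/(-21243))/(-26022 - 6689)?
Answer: -335785522/694879773 ≈ -0.48323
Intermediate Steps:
(15805 - 39907/(-21243))/(-26022 - 6689) = (15805 - 39907*(-1/21243))/(-32711) = (15805 + 39907/21243)*(-1/32711) = (335785522/21243)*(-1/32711) = -335785522/694879773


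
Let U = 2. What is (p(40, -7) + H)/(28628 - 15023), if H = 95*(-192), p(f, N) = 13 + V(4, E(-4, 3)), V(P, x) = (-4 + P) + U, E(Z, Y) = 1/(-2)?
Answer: -1215/907 ≈ -1.3396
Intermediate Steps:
E(Z, Y) = -½
V(P, x) = -2 + P (V(P, x) = (-4 + P) + 2 = -2 + P)
p(f, N) = 15 (p(f, N) = 13 + (-2 + 4) = 13 + 2 = 15)
H = -18240
(p(40, -7) + H)/(28628 - 15023) = (15 - 18240)/(28628 - 15023) = -18225/13605 = -18225*1/13605 = -1215/907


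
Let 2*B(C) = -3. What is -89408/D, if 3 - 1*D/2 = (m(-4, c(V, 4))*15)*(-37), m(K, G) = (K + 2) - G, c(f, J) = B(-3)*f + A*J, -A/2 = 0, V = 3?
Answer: -89408/2781 ≈ -32.150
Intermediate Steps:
B(C) = -3/2 (B(C) = (½)*(-3) = -3/2)
A = 0 (A = -2*0 = 0)
c(f, J) = -3*f/2 (c(f, J) = -3*f/2 + 0*J = -3*f/2 + 0 = -3*f/2)
m(K, G) = 2 + K - G (m(K, G) = (2 + K) - G = 2 + K - G)
D = 2781 (D = 6 - 2*(2 - 4 - (-3)*3/2)*15*(-37) = 6 - 2*(2 - 4 - 1*(-9/2))*15*(-37) = 6 - 2*(2 - 4 + 9/2)*15*(-37) = 6 - 2*(5/2)*15*(-37) = 6 - 75*(-37) = 6 - 2*(-2775/2) = 6 + 2775 = 2781)
-89408/D = -89408/2781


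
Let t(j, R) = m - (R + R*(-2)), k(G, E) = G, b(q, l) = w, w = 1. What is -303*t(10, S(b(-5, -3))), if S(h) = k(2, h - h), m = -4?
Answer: 606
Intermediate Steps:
b(q, l) = 1
S(h) = 2
t(j, R) = -4 + R (t(j, R) = -4 - (R + R*(-2)) = -4 - (R - 2*R) = -4 - (-1)*R = -4 + R)
-303*t(10, S(b(-5, -3))) = -303*(-4 + 2) = -303*(-2) = 606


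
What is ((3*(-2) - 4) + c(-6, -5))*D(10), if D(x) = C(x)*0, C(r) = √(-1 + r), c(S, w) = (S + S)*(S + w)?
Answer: 0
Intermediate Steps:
c(S, w) = 2*S*(S + w) (c(S, w) = (2*S)*(S + w) = 2*S*(S + w))
D(x) = 0 (D(x) = √(-1 + x)*0 = 0)
((3*(-2) - 4) + c(-6, -5))*D(10) = ((3*(-2) - 4) + 2*(-6)*(-6 - 5))*0 = ((-6 - 4) + 2*(-6)*(-11))*0 = (-10 + 132)*0 = 122*0 = 0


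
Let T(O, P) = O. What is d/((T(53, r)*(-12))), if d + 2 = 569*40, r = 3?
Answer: -3793/106 ≈ -35.783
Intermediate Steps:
d = 22758 (d = -2 + 569*40 = -2 + 22760 = 22758)
d/((T(53, r)*(-12))) = 22758/((53*(-12))) = 22758/(-636) = 22758*(-1/636) = -3793/106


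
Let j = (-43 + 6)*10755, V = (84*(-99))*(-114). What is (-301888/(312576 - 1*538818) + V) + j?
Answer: 62226768713/113121 ≈ 5.5009e+5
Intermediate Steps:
V = 948024 (V = -8316*(-114) = 948024)
j = -397935 (j = -37*10755 = -397935)
(-301888/(312576 - 1*538818) + V) + j = (-301888/(312576 - 1*538818) + 948024) - 397935 = (-301888/(312576 - 538818) + 948024) - 397935 = (-301888/(-226242) + 948024) - 397935 = (-301888*(-1/226242) + 948024) - 397935 = (150944/113121 + 948024) - 397935 = 107241573848/113121 - 397935 = 62226768713/113121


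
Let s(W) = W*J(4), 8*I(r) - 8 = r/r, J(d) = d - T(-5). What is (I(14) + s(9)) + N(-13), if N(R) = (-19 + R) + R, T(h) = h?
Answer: 297/8 ≈ 37.125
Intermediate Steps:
J(d) = 5 + d (J(d) = d - 1*(-5) = d + 5 = 5 + d)
I(r) = 9/8 (I(r) = 1 + (r/r)/8 = 1 + (⅛)*1 = 1 + ⅛ = 9/8)
s(W) = 9*W (s(W) = W*(5 + 4) = W*9 = 9*W)
N(R) = -19 + 2*R
(I(14) + s(9)) + N(-13) = (9/8 + 9*9) + (-19 + 2*(-13)) = (9/8 + 81) + (-19 - 26) = 657/8 - 45 = 297/8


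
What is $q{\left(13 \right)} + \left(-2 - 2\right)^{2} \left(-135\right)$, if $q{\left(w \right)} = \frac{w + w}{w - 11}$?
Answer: $-2147$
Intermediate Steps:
$q{\left(w \right)} = \frac{2 w}{-11 + w}$
$q{\left(13 \right)} + \left(-2 - 2\right)^{2} \left(-135\right) = 2 \cdot 13 \frac{1}{-11 + 13} + \left(-2 - 2\right)^{2} \left(-135\right) = 2 \cdot 13 \cdot \frac{1}{2} + \left(-4\right)^{2} \left(-135\right) = 2 \cdot 13 \cdot \frac{1}{2} + 16 \left(-135\right) = 13 - 2160 = -2147$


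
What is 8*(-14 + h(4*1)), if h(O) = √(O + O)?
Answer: -112 + 16*√2 ≈ -89.373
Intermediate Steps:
h(O) = √2*√O (h(O) = √(2*O) = √2*√O)
8*(-14 + h(4*1)) = 8*(-14 + √2*√(4*1)) = 8*(-14 + √2*√4) = 8*(-14 + √2*2) = 8*(-14 + 2*√2) = -112 + 16*√2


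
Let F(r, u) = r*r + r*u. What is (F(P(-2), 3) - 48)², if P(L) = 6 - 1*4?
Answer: 1444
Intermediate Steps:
P(L) = 2 (P(L) = 6 - 4 = 2)
F(r, u) = r² + r*u
(F(P(-2), 3) - 48)² = (2*(2 + 3) - 48)² = (2*5 - 48)² = (10 - 48)² = (-38)² = 1444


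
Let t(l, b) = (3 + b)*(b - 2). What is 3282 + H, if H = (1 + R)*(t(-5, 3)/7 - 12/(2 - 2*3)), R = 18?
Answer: 23487/7 ≈ 3355.3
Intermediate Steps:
t(l, b) = (-2 + b)*(3 + b) (t(l, b) = (3 + b)*(-2 + b) = (-2 + b)*(3 + b))
H = 513/7 (H = (1 + 18)*((-6 + 3 + 3**2)/7 - 12/(2 - 2*3)) = 19*((-6 + 3 + 9)*(1/7) - 12/(2 - 6)) = 19*(6*(1/7) - 12/(-4)) = 19*(6/7 - 12*(-1/4)) = 19*(6/7 + 3) = 19*(27/7) = 513/7 ≈ 73.286)
3282 + H = 3282 + 513/7 = 23487/7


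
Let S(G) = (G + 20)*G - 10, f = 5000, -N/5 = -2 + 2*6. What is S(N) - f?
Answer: -3510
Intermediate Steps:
N = -50 (N = -5*(-2 + 2*6) = -5*(-2 + 12) = -5*10 = -50)
S(G) = -10 + G*(20 + G) (S(G) = (20 + G)*G - 10 = G*(20 + G) - 10 = -10 + G*(20 + G))
S(N) - f = (-10 + (-50)² + 20*(-50)) - 1*5000 = (-10 + 2500 - 1000) - 5000 = 1490 - 5000 = -3510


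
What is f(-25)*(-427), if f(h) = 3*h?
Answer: 32025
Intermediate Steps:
f(-25)*(-427) = (3*(-25))*(-427) = -75*(-427) = 32025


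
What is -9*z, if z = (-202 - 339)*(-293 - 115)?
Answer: -1986552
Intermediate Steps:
z = 220728 (z = -541*(-408) = 220728)
-9*z = -9*220728 = -1986552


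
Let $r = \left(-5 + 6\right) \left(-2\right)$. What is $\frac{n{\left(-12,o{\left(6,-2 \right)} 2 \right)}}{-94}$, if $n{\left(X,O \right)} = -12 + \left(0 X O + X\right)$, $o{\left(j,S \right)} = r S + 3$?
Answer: $\frac{12}{47} \approx 0.25532$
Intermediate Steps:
$r = -2$ ($r = 1 \left(-2\right) = -2$)
$o{\left(j,S \right)} = 3 - 2 S$ ($o{\left(j,S \right)} = - 2 S + 3 = 3 - 2 S$)
$n{\left(X,O \right)} = -12 + X$ ($n{\left(X,O \right)} = -12 + \left(0 O + X\right) = -12 + \left(0 + X\right) = -12 + X$)
$\frac{n{\left(-12,o{\left(6,-2 \right)} 2 \right)}}{-94} = \frac{-12 - 12}{-94} = \left(-24\right) \left(- \frac{1}{94}\right) = \frac{12}{47}$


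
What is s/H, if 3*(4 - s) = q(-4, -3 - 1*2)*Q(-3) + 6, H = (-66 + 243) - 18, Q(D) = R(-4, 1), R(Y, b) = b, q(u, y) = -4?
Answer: 10/477 ≈ 0.020964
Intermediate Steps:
Q(D) = 1
H = 159 (H = 177 - 18 = 159)
s = 10/3 (s = 4 - (-4*1 + 6)/3 = 4 - (-4 + 6)/3 = 4 - ⅓*2 = 4 - ⅔ = 10/3 ≈ 3.3333)
s/H = (10/3)/159 = (10/3)*(1/159) = 10/477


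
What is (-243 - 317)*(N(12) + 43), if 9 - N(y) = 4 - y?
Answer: -33600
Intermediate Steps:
N(y) = 5 + y (N(y) = 9 - (4 - y) = 9 + (-4 + y) = 5 + y)
(-243 - 317)*(N(12) + 43) = (-243 - 317)*((5 + 12) + 43) = -560*(17 + 43) = -560*60 = -33600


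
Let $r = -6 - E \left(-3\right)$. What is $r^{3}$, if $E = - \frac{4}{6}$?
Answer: $-512$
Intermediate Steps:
$E = - \frac{2}{3}$ ($E = \left(-4\right) \frac{1}{6} = - \frac{2}{3} \approx -0.66667$)
$r = -8$ ($r = -6 - \left(- \frac{2}{3}\right) \left(-3\right) = -6 - 2 = -8$)
$r^{3} = \left(-8\right)^{3} = -512$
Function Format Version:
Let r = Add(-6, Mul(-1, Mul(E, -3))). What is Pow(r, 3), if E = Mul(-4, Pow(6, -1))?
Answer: -512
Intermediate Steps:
E = Rational(-2, 3) (E = Mul(-4, Rational(1, 6)) = Rational(-2, 3) ≈ -0.66667)
r = -8 (r = Add(-6, Mul(-1, Mul(Rational(-2, 3), -3))) = Add(-6, Mul(-1, 2)) = Add(-6, -2) = -8)
Pow(r, 3) = Pow(-8, 3) = -512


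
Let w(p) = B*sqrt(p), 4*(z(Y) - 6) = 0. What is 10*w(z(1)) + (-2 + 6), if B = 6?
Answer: 4 + 60*sqrt(6) ≈ 150.97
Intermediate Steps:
z(Y) = 6 (z(Y) = 6 + (1/4)*0 = 6 + 0 = 6)
w(p) = 6*sqrt(p)
10*w(z(1)) + (-2 + 6) = 10*(6*sqrt(6)) + (-2 + 6) = 60*sqrt(6) + 4 = 4 + 60*sqrt(6)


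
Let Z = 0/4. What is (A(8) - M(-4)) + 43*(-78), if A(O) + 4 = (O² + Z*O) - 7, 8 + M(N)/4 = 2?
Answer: -3277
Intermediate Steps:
Z = 0 (Z = 0*(¼) = 0)
M(N) = -24 (M(N) = -32 + 4*2 = -32 + 8 = -24)
A(O) = -11 + O² (A(O) = -4 + ((O² + 0*O) - 7) = -4 + ((O² + 0) - 7) = -4 + (O² - 7) = -4 + (-7 + O²) = -11 + O²)
(A(8) - M(-4)) + 43*(-78) = ((-11 + 8²) - 1*(-24)) + 43*(-78) = ((-11 + 64) + 24) - 3354 = (53 + 24) - 3354 = 77 - 3354 = -3277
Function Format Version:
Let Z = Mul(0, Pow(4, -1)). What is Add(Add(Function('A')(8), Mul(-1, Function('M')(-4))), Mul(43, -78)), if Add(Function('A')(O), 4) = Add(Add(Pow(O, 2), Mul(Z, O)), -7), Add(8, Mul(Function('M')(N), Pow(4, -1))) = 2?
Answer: -3277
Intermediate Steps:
Z = 0 (Z = Mul(0, Rational(1, 4)) = 0)
Function('M')(N) = -24 (Function('M')(N) = Add(-32, Mul(4, 2)) = Add(-32, 8) = -24)
Function('A')(O) = Add(-11, Pow(O, 2)) (Function('A')(O) = Add(-4, Add(Add(Pow(O, 2), Mul(0, O)), -7)) = Add(-4, Add(Add(Pow(O, 2), 0), -7)) = Add(-4, Add(Pow(O, 2), -7)) = Add(-4, Add(-7, Pow(O, 2))) = Add(-11, Pow(O, 2)))
Add(Add(Function('A')(8), Mul(-1, Function('M')(-4))), Mul(43, -78)) = Add(Add(Add(-11, Pow(8, 2)), Mul(-1, -24)), Mul(43, -78)) = Add(Add(Add(-11, 64), 24), -3354) = Add(Add(53, 24), -3354) = Add(77, -3354) = -3277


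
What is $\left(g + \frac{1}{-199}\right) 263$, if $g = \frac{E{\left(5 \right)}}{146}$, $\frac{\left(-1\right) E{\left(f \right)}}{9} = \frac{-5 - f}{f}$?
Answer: $\frac{451834}{14527} \approx 31.103$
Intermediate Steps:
$E{\left(f \right)} = - \frac{9 \left(-5 - f\right)}{f}$ ($E{\left(f \right)} = - 9 \frac{-5 - f}{f} = - \frac{9 \left(-5 - f\right)}{f}$)
$g = \frac{9}{73}$ ($g = \frac{9 + \frac{45}{5}}{146} = \left(9 + 45 \cdot \frac{1}{5}\right) \frac{1}{146} = \left(9 + 9\right) \frac{1}{146} = 18 \cdot \frac{1}{146} = \frac{9}{73} \approx 0.12329$)
$\left(g + \frac{1}{-199}\right) 263 = \left(\frac{9}{73} + \frac{1}{-199}\right) 263 = \left(\frac{9}{73} - \frac{1}{199}\right) 263 = \frac{1718}{14527} \cdot 263 = \frac{451834}{14527}$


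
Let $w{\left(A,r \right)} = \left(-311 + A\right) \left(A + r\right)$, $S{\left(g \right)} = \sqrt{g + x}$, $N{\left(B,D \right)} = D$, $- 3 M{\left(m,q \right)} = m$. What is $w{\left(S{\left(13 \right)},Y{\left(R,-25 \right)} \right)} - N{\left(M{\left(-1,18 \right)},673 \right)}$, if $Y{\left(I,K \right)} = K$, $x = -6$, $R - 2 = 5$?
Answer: $7109 - 336 \sqrt{7} \approx 6220.0$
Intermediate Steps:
$R = 7$ ($R = 2 + 5 = 7$)
$M{\left(m,q \right)} = - \frac{m}{3}$
$S{\left(g \right)} = \sqrt{-6 + g}$ ($S{\left(g \right)} = \sqrt{g - 6} = \sqrt{-6 + g}$)
$w{\left(S{\left(13 \right)},Y{\left(R,-25 \right)} \right)} - N{\left(M{\left(-1,18 \right)},673 \right)} = \left(\left(\sqrt{-6 + 13}\right)^{2} - 311 \sqrt{-6 + 13} - -7775 + \sqrt{-6 + 13} \left(-25\right)\right) - 673 = \left(\left(\sqrt{7}\right)^{2} - 311 \sqrt{7} + 7775 + \sqrt{7} \left(-25\right)\right) - 673 = \left(7 - 311 \sqrt{7} + 7775 - 25 \sqrt{7}\right) - 673 = \left(7782 - 336 \sqrt{7}\right) - 673 = 7109 - 336 \sqrt{7}$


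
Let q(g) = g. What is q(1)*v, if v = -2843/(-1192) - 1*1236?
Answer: -1470469/1192 ≈ -1233.6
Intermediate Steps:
v = -1470469/1192 (v = -2843*(-1/1192) - 1236 = 2843/1192 - 1236 = -1470469/1192 ≈ -1233.6)
q(1)*v = 1*(-1470469/1192) = -1470469/1192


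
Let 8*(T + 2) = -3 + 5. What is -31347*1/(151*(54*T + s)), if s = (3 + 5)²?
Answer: 62694/9211 ≈ 6.8064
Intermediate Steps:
T = -7/4 (T = -2 + (-3 + 5)/8 = -2 + (⅛)*2 = -2 + ¼ = -7/4 ≈ -1.7500)
s = 64 (s = 8² = 64)
-31347*1/(151*(54*T + s)) = -31347*1/(151*(54*(-7/4) + 64)) = -31347*1/(151*(-189/2 + 64)) = -31347/((-61/2*151)) = -31347/(-9211/2) = -31347*(-2/9211) = 62694/9211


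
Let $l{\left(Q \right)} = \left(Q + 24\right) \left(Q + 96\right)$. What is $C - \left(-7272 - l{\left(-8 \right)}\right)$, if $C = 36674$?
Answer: $45354$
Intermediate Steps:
$l{\left(Q \right)} = \left(24 + Q\right) \left(96 + Q\right)$
$C - \left(-7272 - l{\left(-8 \right)}\right) = 36674 + \left(\left(11474 + \left(2304 + \left(-8\right)^{2} + 120 \left(-8\right)\right)\right) - 4202\right) = 36674 + \left(\left(11474 + \left(2304 + 64 - 960\right)\right) - 4202\right) = 36674 + \left(\left(11474 + 1408\right) - 4202\right) = 36674 + \left(12882 - 4202\right) = 36674 + 8680 = 45354$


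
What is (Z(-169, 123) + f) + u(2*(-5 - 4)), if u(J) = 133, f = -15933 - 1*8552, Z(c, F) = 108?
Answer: -24244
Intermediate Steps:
f = -24485 (f = -15933 - 8552 = -24485)
(Z(-169, 123) + f) + u(2*(-5 - 4)) = (108 - 24485) + 133 = -24377 + 133 = -24244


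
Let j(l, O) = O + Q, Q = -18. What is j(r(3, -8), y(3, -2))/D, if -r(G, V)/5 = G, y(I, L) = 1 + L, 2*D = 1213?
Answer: -38/1213 ≈ -0.031327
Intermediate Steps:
D = 1213/2 (D = (½)*1213 = 1213/2 ≈ 606.50)
r(G, V) = -5*G
j(l, O) = -18 + O (j(l, O) = O - 18 = -18 + O)
j(r(3, -8), y(3, -2))/D = (-18 + (1 - 2))/(1213/2) = (-18 - 1)*(2/1213) = -19*2/1213 = -38/1213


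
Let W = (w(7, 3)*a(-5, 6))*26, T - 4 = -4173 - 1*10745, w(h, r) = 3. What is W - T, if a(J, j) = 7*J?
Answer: 12184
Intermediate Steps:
T = -14914 (T = 4 + (-4173 - 1*10745) = 4 + (-4173 - 10745) = 4 - 14918 = -14914)
W = -2730 (W = (3*(7*(-5)))*26 = (3*(-35))*26 = -105*26 = -2730)
W - T = -2730 - 1*(-14914) = -2730 + 14914 = 12184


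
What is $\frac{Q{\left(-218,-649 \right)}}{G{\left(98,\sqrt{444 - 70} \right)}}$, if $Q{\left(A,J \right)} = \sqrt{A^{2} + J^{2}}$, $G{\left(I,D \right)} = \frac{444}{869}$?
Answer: $\frac{4345 \sqrt{18749}}{444} \approx 1340.0$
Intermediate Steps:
$G{\left(I,D \right)} = \frac{444}{869}$ ($G{\left(I,D \right)} = 444 \cdot \frac{1}{869} = \frac{444}{869}$)
$\frac{Q{\left(-218,-649 \right)}}{G{\left(98,\sqrt{444 - 70} \right)}} = \frac{\sqrt{\left(-218\right)^{2} + \left(-649\right)^{2}}}{\frac{444}{869}} = \sqrt{47524 + 421201} \cdot \frac{869}{444} = \sqrt{468725} \cdot \frac{869}{444} = 5 \sqrt{18749} \cdot \frac{869}{444} = \frac{4345 \sqrt{18749}}{444}$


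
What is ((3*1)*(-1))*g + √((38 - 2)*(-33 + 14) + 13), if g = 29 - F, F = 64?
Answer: 105 + I*√671 ≈ 105.0 + 25.904*I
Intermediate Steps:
g = -35 (g = 29 - 1*64 = 29 - 64 = -35)
((3*1)*(-1))*g + √((38 - 2)*(-33 + 14) + 13) = ((3*1)*(-1))*(-35) + √((38 - 2)*(-33 + 14) + 13) = (3*(-1))*(-35) + √(36*(-19) + 13) = -3*(-35) + √(-684 + 13) = 105 + √(-671) = 105 + I*√671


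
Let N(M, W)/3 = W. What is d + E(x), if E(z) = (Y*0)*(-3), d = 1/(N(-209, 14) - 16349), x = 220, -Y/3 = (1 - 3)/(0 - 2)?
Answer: -1/16307 ≈ -6.1323e-5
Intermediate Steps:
Y = -3 (Y = -3*(1 - 3)/(0 - 2) = -(-6)/(-2) = -(-6)*(-1)/2 = -3*1 = -3)
N(M, W) = 3*W
d = -1/16307 (d = 1/(3*14 - 16349) = 1/(42 - 16349) = 1/(-16307) = -1/16307 ≈ -6.1323e-5)
E(z) = 0 (E(z) = -3*0*(-3) = 0*(-3) = 0)
d + E(x) = -1/16307 + 0 = -1/16307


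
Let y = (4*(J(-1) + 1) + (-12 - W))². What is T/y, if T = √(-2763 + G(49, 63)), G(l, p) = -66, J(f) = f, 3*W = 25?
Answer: 9*I*√2829/3721 ≈ 0.12865*I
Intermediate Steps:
W = 25/3 (W = (⅓)*25 = 25/3 ≈ 8.3333)
T = I*√2829 (T = √(-2763 - 66) = √(-2829) = I*√2829 ≈ 53.188*I)
y = 3721/9 (y = (4*(-1 + 1) + (-12 - 1*25/3))² = (4*0 + (-12 - 25/3))² = (0 - 61/3)² = (-61/3)² = 3721/9 ≈ 413.44)
T/y = (I*√2829)/(3721/9) = (I*√2829)*(9/3721) = 9*I*√2829/3721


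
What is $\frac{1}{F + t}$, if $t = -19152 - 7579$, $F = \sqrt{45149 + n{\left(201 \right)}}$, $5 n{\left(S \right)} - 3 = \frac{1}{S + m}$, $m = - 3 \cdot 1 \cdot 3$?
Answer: $- \frac{25661760}{685921162943} - \frac{8 \sqrt{650154255}}{685921162943} \approx -3.7709 \cdot 10^{-5}$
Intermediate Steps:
$m = -9$ ($m = \left(-3\right) 3 = -9$)
$n{\left(S \right)} = \frac{3}{5} + \frac{1}{5 \left(-9 + S\right)}$ ($n{\left(S \right)} = \frac{3}{5} + \frac{1}{5 \left(S - 9\right)} = \frac{3}{5} + \frac{1}{5 \left(-9 + S\right)}$)
$F = \frac{\sqrt{650154255}}{120}$ ($F = \sqrt{45149 + \frac{-26 + 3 \cdot 201}{5 \left(-9 + 201\right)}} = \sqrt{45149 + \frac{-26 + 603}{5 \cdot 192}} = \sqrt{45149 + \frac{1}{5} \cdot \frac{1}{192} \cdot 577} = \sqrt{45149 + \frac{577}{960}} = \sqrt{\frac{43343617}{960}} = \frac{\sqrt{650154255}}{120} \approx 212.48$)
$t = -26731$ ($t = -19152 - 7579 = -26731$)
$\frac{1}{F + t} = \frac{1}{\frac{\sqrt{650154255}}{120} - 26731} = \frac{1}{-26731 + \frac{\sqrt{650154255}}{120}}$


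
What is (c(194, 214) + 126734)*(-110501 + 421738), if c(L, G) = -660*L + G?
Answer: -339870804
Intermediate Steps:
c(L, G) = G - 660*L
(c(194, 214) + 126734)*(-110501 + 421738) = ((214 - 660*194) + 126734)*(-110501 + 421738) = ((214 - 128040) + 126734)*311237 = (-127826 + 126734)*311237 = -1092*311237 = -339870804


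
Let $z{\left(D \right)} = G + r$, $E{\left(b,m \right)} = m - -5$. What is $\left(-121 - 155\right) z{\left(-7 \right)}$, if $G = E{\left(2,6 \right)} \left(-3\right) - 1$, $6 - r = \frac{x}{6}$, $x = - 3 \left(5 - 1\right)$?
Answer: $7176$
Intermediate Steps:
$x = -12$ ($x = \left(-3\right) 4 = -12$)
$r = 8$ ($r = 6 - - \frac{12}{6} = 6 - \left(-12\right) \frac{1}{6} = 6 - -2 = 6 + 2 = 8$)
$E{\left(b,m \right)} = 5 + m$ ($E{\left(b,m \right)} = m + 5 = 5 + m$)
$G = -34$ ($G = \left(5 + 6\right) \left(-3\right) - 1 = 11 \left(-3\right) - 1 = -33 - 1 = -34$)
$z{\left(D \right)} = -26$ ($z{\left(D \right)} = -34 + 8 = -26$)
$\left(-121 - 155\right) z{\left(-7 \right)} = \left(-121 - 155\right) \left(-26\right) = \left(-276\right) \left(-26\right) = 7176$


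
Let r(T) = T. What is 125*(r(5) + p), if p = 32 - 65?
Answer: -3500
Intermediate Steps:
p = -33
125*(r(5) + p) = 125*(5 - 33) = 125*(-28) = -3500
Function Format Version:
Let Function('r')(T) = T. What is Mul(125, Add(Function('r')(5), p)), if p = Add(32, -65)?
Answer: -3500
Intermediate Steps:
p = -33
Mul(125, Add(Function('r')(5), p)) = Mul(125, Add(5, -33)) = Mul(125, -28) = -3500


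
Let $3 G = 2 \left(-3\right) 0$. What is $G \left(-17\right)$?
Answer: $0$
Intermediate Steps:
$G = 0$ ($G = \frac{2 \left(-3\right) 0}{3} = \frac{\left(-6\right) 0}{3} = \frac{1}{3} \cdot 0 = 0$)
$G \left(-17\right) = 0 \left(-17\right) = 0$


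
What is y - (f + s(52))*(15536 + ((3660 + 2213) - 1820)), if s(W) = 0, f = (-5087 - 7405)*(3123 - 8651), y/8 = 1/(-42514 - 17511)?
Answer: -81197834103741608/60025 ≈ -1.3527e+12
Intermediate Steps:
y = -8/60025 (y = 8/(-42514 - 17511) = 8/(-60025) = 8*(-1/60025) = -8/60025 ≈ -0.00013328)
f = 69055776 (f = -12492*(-5528) = 69055776)
y - (f + s(52))*(15536 + ((3660 + 2213) - 1820)) = -8/60025 - (69055776 + 0)*(15536 + ((3660 + 2213) - 1820)) = -8/60025 - 69055776*(15536 + (5873 - 1820)) = -8/60025 - 69055776*(15536 + 4053) = -8/60025 - 69055776*19589 = -8/60025 - 1*1352733596064 = -8/60025 - 1352733596064 = -81197834103741608/60025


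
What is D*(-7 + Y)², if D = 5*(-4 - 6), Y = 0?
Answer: -2450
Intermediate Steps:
D = -50 (D = 5*(-10) = -50)
D*(-7 + Y)² = -50*(-7 + 0)² = -50*(-7)² = -50*49 = -2450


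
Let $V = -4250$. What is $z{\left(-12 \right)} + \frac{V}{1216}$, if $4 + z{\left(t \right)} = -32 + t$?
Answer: $- \frac{31309}{608} \approx -51.495$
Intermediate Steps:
$z{\left(t \right)} = -36 + t$ ($z{\left(t \right)} = -4 + \left(-32 + t\right) = -36 + t$)
$z{\left(-12 \right)} + \frac{V}{1216} = \left(-36 - 12\right) - \frac{4250}{1216} = -48 - \frac{2125}{608} = - \frac{31309}{608}$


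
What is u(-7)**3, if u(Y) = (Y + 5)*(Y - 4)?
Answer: 10648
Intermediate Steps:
u(Y) = (-4 + Y)*(5 + Y) (u(Y) = (5 + Y)*(-4 + Y) = (-4 + Y)*(5 + Y))
u(-7)**3 = (-20 - 7 + (-7)**2)**3 = (-20 - 7 + 49)**3 = 22**3 = 10648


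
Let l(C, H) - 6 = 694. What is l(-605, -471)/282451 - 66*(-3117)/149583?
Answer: 19403697574/14083289311 ≈ 1.3778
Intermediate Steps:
l(C, H) = 700 (l(C, H) = 6 + 694 = 700)
l(-605, -471)/282451 - 66*(-3117)/149583 = 700/282451 - 66*(-3117)/149583 = 700*(1/282451) + 205722*(1/149583) = 700/282451 + 68574/49861 = 19403697574/14083289311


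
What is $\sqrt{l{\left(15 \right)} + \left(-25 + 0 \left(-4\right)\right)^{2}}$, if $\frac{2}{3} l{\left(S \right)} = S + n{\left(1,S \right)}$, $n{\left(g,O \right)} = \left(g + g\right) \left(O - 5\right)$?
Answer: $\frac{\sqrt{2710}}{2} \approx 26.029$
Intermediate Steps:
$n{\left(g,O \right)} = 2 g \left(-5 + O\right)$
$l{\left(S \right)} = -15 + \frac{9 S}{2}$ ($l{\left(S \right)} = \frac{3 \left(S + 2 \cdot 1 \left(-5 + S\right)\right)}{2} = \frac{3 \left(S + \left(-10 + 2 S\right)\right)}{2} = \frac{3 \left(-10 + 3 S\right)}{2} = -15 + \frac{9 S}{2}$)
$\sqrt{l{\left(15 \right)} + \left(-25 + 0 \left(-4\right)\right)^{2}} = \sqrt{\left(-15 + \frac{9}{2} \cdot 15\right) + \left(-25 + 0 \left(-4\right)\right)^{2}} = \sqrt{\left(-15 + \frac{135}{2}\right) + \left(-25 + 0\right)^{2}} = \sqrt{\frac{105}{2} + \left(-25\right)^{2}} = \sqrt{\frac{105}{2} + 625} = \sqrt{\frac{1355}{2}} = \frac{\sqrt{2710}}{2}$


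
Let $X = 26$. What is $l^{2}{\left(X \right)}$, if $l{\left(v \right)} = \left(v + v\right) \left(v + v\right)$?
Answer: $7311616$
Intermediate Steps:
$l{\left(v \right)} = 4 v^{2}$ ($l{\left(v \right)} = 2 v 2 v = 4 v^{2}$)
$l^{2}{\left(X \right)} = \left(4 \cdot 26^{2}\right)^{2} = \left(4 \cdot 676\right)^{2} = 2704^{2} = 7311616$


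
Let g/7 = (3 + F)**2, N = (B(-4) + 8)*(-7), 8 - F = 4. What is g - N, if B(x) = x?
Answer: 371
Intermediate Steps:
F = 4 (F = 8 - 1*4 = 8 - 4 = 4)
N = -28 (N = (-4 + 8)*(-7) = 4*(-7) = -28)
g = 343 (g = 7*(3 + 4)**2 = 7*7**2 = 7*49 = 343)
g - N = 343 - 1*(-28) = 343 + 28 = 371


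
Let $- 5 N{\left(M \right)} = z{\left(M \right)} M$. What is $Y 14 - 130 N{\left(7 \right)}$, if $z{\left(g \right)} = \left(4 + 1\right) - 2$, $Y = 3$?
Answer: $588$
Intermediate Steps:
$z{\left(g \right)} = 3$ ($z{\left(g \right)} = 5 - 2 = 3$)
$N{\left(M \right)} = - \frac{3 M}{5}$
$Y 14 - 130 N{\left(7 \right)} = 3 \cdot 14 - 130 \left(\left(- \frac{3}{5}\right) 7\right) = 42 - -546 = 42 + 546 = 588$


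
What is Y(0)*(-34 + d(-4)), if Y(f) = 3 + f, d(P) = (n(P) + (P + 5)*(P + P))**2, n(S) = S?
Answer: 330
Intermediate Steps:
d(P) = (P + 2*P*(5 + P))**2 (d(P) = (P + (P + 5)*(P + P))**2 = (P + (5 + P)*(2*P))**2 = (P + 2*P*(5 + P))**2)
Y(0)*(-34 + d(-4)) = (3 + 0)*(-34 + (-4)**2*(11 + 2*(-4))**2) = 3*(-34 + 16*(11 - 8)**2) = 3*(-34 + 16*3**2) = 3*(-34 + 16*9) = 3*(-34 + 144) = 3*110 = 330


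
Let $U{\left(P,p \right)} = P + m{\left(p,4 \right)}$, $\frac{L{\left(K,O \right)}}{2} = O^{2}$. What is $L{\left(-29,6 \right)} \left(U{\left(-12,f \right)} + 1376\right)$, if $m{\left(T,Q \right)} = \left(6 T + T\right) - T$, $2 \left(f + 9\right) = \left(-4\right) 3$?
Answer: $91728$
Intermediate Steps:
$f = -15$ ($f = -9 + \frac{\left(-4\right) 3}{2} = -9 + \frac{1}{2} \left(-12\right) = -9 - 6 = -15$)
$L{\left(K,O \right)} = 2 O^{2}$
$m{\left(T,Q \right)} = 6 T$ ($m{\left(T,Q \right)} = 7 T - T = 6 T$)
$U{\left(P,p \right)} = P + 6 p$
$L{\left(-29,6 \right)} \left(U{\left(-12,f \right)} + 1376\right) = 2 \cdot 6^{2} \left(\left(-12 + 6 \left(-15\right)\right) + 1376\right) = 2 \cdot 36 \left(\left(-12 - 90\right) + 1376\right) = 72 \left(-102 + 1376\right) = 72 \cdot 1274 = 91728$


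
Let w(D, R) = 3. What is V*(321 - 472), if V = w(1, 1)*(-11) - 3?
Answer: 5436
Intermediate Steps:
V = -36 (V = 3*(-11) - 3 = -33 - 3 = -36)
V*(321 - 472) = -36*(321 - 472) = -36*(-151) = 5436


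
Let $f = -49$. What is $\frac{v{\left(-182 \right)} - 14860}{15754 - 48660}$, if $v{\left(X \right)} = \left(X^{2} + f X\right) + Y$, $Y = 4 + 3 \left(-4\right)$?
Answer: $- \frac{13587}{16453} \approx -0.82581$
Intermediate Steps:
$Y = -8$ ($Y = 4 - 12 = -8$)
$v{\left(X \right)} = -8 + X^{2} - 49 X$ ($v{\left(X \right)} = \left(X^{2} - 49 X\right) - 8 = -8 + X^{2} - 49 X$)
$\frac{v{\left(-182 \right)} - 14860}{15754 - 48660} = \frac{\left(-8 + \left(-182\right)^{2} - -8918\right) - 14860}{15754 - 48660} = \frac{\left(-8 + 33124 + 8918\right) - 14860}{-32906} = \left(42034 - 14860\right) \left(- \frac{1}{32906}\right) = 27174 \left(- \frac{1}{32906}\right) = - \frac{13587}{16453}$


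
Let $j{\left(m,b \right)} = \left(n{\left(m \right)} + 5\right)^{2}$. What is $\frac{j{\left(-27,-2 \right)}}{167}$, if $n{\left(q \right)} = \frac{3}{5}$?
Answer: $\frac{784}{4175} \approx 0.18778$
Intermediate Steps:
$n{\left(q \right)} = \frac{3}{5}$ ($n{\left(q \right)} = 3 \cdot \frac{1}{5} = \frac{3}{5}$)
$j{\left(m,b \right)} = \frac{784}{25}$ ($j{\left(m,b \right)} = \left(\frac{3}{5} + 5\right)^{2} = \left(\frac{28}{5}\right)^{2} = \frac{784}{25}$)
$\frac{j{\left(-27,-2 \right)}}{167} = \frac{784}{25 \cdot 167} = \frac{784}{25} \cdot \frac{1}{167} = \frac{784}{4175}$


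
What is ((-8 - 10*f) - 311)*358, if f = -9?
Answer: -81982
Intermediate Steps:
((-8 - 10*f) - 311)*358 = ((-8 - 10*(-9)) - 311)*358 = ((-8 + 90) - 311)*358 = (82 - 311)*358 = -229*358 = -81982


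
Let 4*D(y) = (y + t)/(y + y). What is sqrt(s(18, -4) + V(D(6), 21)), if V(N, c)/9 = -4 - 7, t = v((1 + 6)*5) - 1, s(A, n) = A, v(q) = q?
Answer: 9*I ≈ 9.0*I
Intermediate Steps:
t = 34 (t = (1 + 6)*5 - 1 = 7*5 - 1 = 35 - 1 = 34)
D(y) = (34 + y)/(8*y) (D(y) = ((y + 34)/(y + y))/4 = ((34 + y)/((2*y)))/4 = ((34 + y)*(1/(2*y)))/4 = ((34 + y)/(2*y))/4 = (34 + y)/(8*y))
V(N, c) = -99 (V(N, c) = 9*(-4 - 7) = 9*(-11) = -99)
sqrt(s(18, -4) + V(D(6), 21)) = sqrt(18 - 99) = sqrt(-81) = 9*I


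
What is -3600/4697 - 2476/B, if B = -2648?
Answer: 524243/3109414 ≈ 0.16860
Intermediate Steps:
-3600/4697 - 2476/B = -3600/4697 - 2476/(-2648) = -3600*1/4697 - 2476*(-1/2648) = -3600/4697 + 619/662 = 524243/3109414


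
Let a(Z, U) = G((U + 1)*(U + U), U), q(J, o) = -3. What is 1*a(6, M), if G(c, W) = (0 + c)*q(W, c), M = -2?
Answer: -12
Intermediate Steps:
G(c, W) = -3*c (G(c, W) = (0 + c)*(-3) = c*(-3) = -3*c)
a(Z, U) = -6*U*(1 + U) (a(Z, U) = -3*(U + 1)*(U + U) = -3*(1 + U)*2*U = -6*U*(1 + U))
1*a(6, M) = 1*(-6*(-2)*(1 - 2)) = 1*(-6*(-2)*(-1)) = 1*(-12) = -12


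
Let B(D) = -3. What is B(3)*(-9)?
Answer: 27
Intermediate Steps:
B(3)*(-9) = -3*(-9) = 27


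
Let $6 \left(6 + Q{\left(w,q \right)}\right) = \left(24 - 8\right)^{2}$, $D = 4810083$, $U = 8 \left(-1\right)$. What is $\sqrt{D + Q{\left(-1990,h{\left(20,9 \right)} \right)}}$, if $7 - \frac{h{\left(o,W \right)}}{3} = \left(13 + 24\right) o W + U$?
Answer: $\frac{\sqrt{43291077}}{3} \approx 2193.2$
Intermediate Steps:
$U = -8$
$h{\left(o,W \right)} = 45 - 111 W o$ ($h{\left(o,W \right)} = 21 - 3 \left(\left(13 + 24\right) o W - 8\right) = 21 - 3 \left(37 o W - 8\right) = 21 - 3 \left(37 W o - 8\right) = 21 - 3 \left(-8 + 37 W o\right) = 21 - \left(-24 + 111 W o\right) = 45 - 111 W o$)
$Q{\left(w,q \right)} = \frac{110}{3}$ ($Q{\left(w,q \right)} = -6 + \frac{\left(24 - 8\right)^{2}}{6} = -6 + \frac{16^{2}}{6} = -6 + \frac{1}{6} \cdot 256 = -6 + \frac{128}{3} = \frac{110}{3}$)
$\sqrt{D + Q{\left(-1990,h{\left(20,9 \right)} \right)}} = \sqrt{4810083 + \frac{110}{3}} = \sqrt{\frac{14430359}{3}} = \frac{\sqrt{43291077}}{3}$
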